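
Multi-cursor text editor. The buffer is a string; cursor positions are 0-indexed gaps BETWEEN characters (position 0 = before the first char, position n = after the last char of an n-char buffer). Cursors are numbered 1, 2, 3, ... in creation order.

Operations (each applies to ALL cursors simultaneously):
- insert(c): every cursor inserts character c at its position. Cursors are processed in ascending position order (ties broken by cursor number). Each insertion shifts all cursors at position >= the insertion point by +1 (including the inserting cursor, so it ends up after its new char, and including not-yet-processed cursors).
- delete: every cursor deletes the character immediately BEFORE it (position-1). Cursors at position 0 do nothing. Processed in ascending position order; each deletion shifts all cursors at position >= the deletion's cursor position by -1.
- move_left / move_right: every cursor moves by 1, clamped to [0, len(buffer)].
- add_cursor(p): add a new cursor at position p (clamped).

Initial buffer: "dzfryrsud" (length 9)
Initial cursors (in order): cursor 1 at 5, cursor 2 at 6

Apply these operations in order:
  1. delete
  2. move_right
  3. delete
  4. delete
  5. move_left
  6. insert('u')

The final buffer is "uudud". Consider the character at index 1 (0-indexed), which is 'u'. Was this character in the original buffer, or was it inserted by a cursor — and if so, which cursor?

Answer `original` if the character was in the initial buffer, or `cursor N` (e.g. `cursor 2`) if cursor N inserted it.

After op 1 (delete): buffer="dzfrsud" (len 7), cursors c1@4 c2@4, authorship .......
After op 2 (move_right): buffer="dzfrsud" (len 7), cursors c1@5 c2@5, authorship .......
After op 3 (delete): buffer="dzfud" (len 5), cursors c1@3 c2@3, authorship .....
After op 4 (delete): buffer="dud" (len 3), cursors c1@1 c2@1, authorship ...
After op 5 (move_left): buffer="dud" (len 3), cursors c1@0 c2@0, authorship ...
After op 6 (insert('u')): buffer="uudud" (len 5), cursors c1@2 c2@2, authorship 12...
Authorship (.=original, N=cursor N): 1 2 . . .
Index 1: author = 2

Answer: cursor 2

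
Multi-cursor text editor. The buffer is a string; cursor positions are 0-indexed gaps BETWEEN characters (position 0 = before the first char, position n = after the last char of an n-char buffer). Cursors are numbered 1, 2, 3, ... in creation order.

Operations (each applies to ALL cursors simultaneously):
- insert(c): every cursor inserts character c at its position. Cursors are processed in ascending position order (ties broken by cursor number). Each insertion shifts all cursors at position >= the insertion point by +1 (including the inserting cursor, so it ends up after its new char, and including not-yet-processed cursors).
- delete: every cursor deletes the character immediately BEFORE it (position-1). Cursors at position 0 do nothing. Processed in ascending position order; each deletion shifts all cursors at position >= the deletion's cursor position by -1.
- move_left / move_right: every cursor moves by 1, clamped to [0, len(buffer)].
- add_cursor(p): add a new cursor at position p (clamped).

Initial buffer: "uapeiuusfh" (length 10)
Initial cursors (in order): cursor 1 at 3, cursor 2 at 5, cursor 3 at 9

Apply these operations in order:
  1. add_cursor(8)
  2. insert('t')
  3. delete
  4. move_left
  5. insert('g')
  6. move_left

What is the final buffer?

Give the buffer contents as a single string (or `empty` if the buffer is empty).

After op 1 (add_cursor(8)): buffer="uapeiuusfh" (len 10), cursors c1@3 c2@5 c4@8 c3@9, authorship ..........
After op 2 (insert('t')): buffer="uapteituustfth" (len 14), cursors c1@4 c2@7 c4@11 c3@13, authorship ...1..2...4.3.
After op 3 (delete): buffer="uapeiuusfh" (len 10), cursors c1@3 c2@5 c4@8 c3@9, authorship ..........
After op 4 (move_left): buffer="uapeiuusfh" (len 10), cursors c1@2 c2@4 c4@7 c3@8, authorship ..........
After op 5 (insert('g')): buffer="uagpegiuugsgfh" (len 14), cursors c1@3 c2@6 c4@10 c3@12, authorship ..1..2...4.3..
After op 6 (move_left): buffer="uagpegiuugsgfh" (len 14), cursors c1@2 c2@5 c4@9 c3@11, authorship ..1..2...4.3..

Answer: uagpegiuugsgfh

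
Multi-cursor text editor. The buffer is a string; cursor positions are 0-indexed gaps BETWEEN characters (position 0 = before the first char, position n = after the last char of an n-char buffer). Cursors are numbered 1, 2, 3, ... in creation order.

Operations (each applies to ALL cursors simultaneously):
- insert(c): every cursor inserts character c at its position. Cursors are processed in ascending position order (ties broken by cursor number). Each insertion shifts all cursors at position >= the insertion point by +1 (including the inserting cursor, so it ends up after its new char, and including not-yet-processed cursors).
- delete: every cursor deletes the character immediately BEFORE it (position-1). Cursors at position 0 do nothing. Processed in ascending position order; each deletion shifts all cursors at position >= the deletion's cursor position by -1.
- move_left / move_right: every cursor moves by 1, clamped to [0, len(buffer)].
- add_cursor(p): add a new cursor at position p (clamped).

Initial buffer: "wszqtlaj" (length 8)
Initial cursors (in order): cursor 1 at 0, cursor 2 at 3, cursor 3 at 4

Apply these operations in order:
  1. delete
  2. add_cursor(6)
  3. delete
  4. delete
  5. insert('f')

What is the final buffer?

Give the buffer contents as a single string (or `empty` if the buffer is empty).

Answer: ffftlf

Derivation:
After op 1 (delete): buffer="wstlaj" (len 6), cursors c1@0 c2@2 c3@2, authorship ......
After op 2 (add_cursor(6)): buffer="wstlaj" (len 6), cursors c1@0 c2@2 c3@2 c4@6, authorship ......
After op 3 (delete): buffer="tla" (len 3), cursors c1@0 c2@0 c3@0 c4@3, authorship ...
After op 4 (delete): buffer="tl" (len 2), cursors c1@0 c2@0 c3@0 c4@2, authorship ..
After op 5 (insert('f')): buffer="ffftlf" (len 6), cursors c1@3 c2@3 c3@3 c4@6, authorship 123..4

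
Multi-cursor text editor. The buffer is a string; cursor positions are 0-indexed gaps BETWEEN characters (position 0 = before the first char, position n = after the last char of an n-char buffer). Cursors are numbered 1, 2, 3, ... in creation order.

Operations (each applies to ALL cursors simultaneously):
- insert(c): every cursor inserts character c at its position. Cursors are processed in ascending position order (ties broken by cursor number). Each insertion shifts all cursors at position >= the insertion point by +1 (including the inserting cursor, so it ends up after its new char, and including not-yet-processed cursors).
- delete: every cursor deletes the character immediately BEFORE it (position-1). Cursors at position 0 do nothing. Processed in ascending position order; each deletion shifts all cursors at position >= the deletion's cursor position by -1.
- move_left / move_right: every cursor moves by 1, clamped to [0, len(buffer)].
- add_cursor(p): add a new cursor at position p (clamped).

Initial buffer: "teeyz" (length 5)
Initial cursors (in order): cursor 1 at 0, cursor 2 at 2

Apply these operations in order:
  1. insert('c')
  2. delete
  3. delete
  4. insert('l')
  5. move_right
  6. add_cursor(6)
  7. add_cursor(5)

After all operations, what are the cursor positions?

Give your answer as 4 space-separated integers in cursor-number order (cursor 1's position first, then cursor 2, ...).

Answer: 2 4 6 5

Derivation:
After op 1 (insert('c')): buffer="cteceyz" (len 7), cursors c1@1 c2@4, authorship 1..2...
After op 2 (delete): buffer="teeyz" (len 5), cursors c1@0 c2@2, authorship .....
After op 3 (delete): buffer="teyz" (len 4), cursors c1@0 c2@1, authorship ....
After op 4 (insert('l')): buffer="ltleyz" (len 6), cursors c1@1 c2@3, authorship 1.2...
After op 5 (move_right): buffer="ltleyz" (len 6), cursors c1@2 c2@4, authorship 1.2...
After op 6 (add_cursor(6)): buffer="ltleyz" (len 6), cursors c1@2 c2@4 c3@6, authorship 1.2...
After op 7 (add_cursor(5)): buffer="ltleyz" (len 6), cursors c1@2 c2@4 c4@5 c3@6, authorship 1.2...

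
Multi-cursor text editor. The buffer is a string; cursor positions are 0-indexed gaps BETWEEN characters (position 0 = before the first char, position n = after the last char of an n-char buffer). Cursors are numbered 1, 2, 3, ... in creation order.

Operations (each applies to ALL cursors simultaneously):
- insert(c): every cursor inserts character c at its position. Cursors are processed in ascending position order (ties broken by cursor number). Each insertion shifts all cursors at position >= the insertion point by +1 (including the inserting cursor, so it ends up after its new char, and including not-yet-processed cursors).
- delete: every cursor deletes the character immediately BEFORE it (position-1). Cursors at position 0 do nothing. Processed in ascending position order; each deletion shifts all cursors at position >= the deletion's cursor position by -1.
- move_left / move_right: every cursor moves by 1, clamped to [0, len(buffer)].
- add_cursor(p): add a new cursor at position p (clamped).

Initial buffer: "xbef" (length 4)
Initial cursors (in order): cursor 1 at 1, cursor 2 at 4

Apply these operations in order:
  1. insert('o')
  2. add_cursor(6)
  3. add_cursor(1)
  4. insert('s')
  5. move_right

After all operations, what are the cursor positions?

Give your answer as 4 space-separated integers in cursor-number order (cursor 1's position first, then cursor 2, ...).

After op 1 (insert('o')): buffer="xobefo" (len 6), cursors c1@2 c2@6, authorship .1...2
After op 2 (add_cursor(6)): buffer="xobefo" (len 6), cursors c1@2 c2@6 c3@6, authorship .1...2
After op 3 (add_cursor(1)): buffer="xobefo" (len 6), cursors c4@1 c1@2 c2@6 c3@6, authorship .1...2
After op 4 (insert('s')): buffer="xsosbefoss" (len 10), cursors c4@2 c1@4 c2@10 c3@10, authorship .411...223
After op 5 (move_right): buffer="xsosbefoss" (len 10), cursors c4@3 c1@5 c2@10 c3@10, authorship .411...223

Answer: 5 10 10 3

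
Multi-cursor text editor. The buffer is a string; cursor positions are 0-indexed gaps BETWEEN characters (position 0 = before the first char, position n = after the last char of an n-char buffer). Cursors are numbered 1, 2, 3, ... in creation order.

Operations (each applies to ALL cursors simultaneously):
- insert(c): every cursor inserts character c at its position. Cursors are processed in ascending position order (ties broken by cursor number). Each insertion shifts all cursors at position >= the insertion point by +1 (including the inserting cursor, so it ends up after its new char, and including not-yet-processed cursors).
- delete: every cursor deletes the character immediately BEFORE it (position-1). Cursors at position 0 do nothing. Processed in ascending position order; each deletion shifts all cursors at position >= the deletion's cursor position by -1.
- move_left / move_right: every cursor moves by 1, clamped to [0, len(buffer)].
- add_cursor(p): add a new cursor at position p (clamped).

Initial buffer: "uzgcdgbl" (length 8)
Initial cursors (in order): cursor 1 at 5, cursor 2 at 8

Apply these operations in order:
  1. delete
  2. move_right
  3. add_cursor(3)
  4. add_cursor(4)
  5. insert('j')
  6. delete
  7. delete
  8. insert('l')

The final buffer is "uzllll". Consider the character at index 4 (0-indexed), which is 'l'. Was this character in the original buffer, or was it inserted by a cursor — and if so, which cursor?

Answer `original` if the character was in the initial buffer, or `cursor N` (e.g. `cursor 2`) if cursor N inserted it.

After op 1 (delete): buffer="uzgcgb" (len 6), cursors c1@4 c2@6, authorship ......
After op 2 (move_right): buffer="uzgcgb" (len 6), cursors c1@5 c2@6, authorship ......
After op 3 (add_cursor(3)): buffer="uzgcgb" (len 6), cursors c3@3 c1@5 c2@6, authorship ......
After op 4 (add_cursor(4)): buffer="uzgcgb" (len 6), cursors c3@3 c4@4 c1@5 c2@6, authorship ......
After op 5 (insert('j')): buffer="uzgjcjgjbj" (len 10), cursors c3@4 c4@6 c1@8 c2@10, authorship ...3.4.1.2
After op 6 (delete): buffer="uzgcgb" (len 6), cursors c3@3 c4@4 c1@5 c2@6, authorship ......
After op 7 (delete): buffer="uz" (len 2), cursors c1@2 c2@2 c3@2 c4@2, authorship ..
After op 8 (insert('l')): buffer="uzllll" (len 6), cursors c1@6 c2@6 c3@6 c4@6, authorship ..1234
Authorship (.=original, N=cursor N): . . 1 2 3 4
Index 4: author = 3

Answer: cursor 3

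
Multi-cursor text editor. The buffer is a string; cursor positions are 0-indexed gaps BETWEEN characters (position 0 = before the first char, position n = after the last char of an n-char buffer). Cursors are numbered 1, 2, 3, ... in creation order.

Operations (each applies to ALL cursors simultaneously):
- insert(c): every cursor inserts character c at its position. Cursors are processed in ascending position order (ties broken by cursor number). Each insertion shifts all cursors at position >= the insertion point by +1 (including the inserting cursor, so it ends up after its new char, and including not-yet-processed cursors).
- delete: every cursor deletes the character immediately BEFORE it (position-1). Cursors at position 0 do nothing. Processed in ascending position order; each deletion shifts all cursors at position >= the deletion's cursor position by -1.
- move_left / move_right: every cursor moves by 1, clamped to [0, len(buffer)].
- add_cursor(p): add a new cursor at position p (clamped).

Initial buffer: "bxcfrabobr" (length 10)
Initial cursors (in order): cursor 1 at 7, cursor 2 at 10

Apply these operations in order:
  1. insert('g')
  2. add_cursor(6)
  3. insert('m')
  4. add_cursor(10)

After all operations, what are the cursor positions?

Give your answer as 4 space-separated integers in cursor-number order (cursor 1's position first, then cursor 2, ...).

After op 1 (insert('g')): buffer="bxcfrabgobrg" (len 12), cursors c1@8 c2@12, authorship .......1...2
After op 2 (add_cursor(6)): buffer="bxcfrabgobrg" (len 12), cursors c3@6 c1@8 c2@12, authorship .......1...2
After op 3 (insert('m')): buffer="bxcframbgmobrgm" (len 15), cursors c3@7 c1@10 c2@15, authorship ......3.11...22
After op 4 (add_cursor(10)): buffer="bxcframbgmobrgm" (len 15), cursors c3@7 c1@10 c4@10 c2@15, authorship ......3.11...22

Answer: 10 15 7 10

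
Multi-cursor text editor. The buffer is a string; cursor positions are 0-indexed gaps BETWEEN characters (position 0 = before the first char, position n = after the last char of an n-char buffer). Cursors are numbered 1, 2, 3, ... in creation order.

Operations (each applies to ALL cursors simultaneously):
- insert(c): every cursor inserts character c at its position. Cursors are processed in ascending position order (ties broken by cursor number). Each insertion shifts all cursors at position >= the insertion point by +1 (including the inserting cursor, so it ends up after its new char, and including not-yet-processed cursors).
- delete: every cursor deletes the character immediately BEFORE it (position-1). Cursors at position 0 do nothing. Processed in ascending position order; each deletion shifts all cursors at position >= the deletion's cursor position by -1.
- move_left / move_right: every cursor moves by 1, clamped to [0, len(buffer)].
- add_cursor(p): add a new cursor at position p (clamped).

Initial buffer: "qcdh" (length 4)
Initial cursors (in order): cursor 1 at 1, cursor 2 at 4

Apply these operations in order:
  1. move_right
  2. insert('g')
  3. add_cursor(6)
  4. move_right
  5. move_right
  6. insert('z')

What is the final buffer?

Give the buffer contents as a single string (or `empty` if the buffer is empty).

Answer: qcgdhzgzz

Derivation:
After op 1 (move_right): buffer="qcdh" (len 4), cursors c1@2 c2@4, authorship ....
After op 2 (insert('g')): buffer="qcgdhg" (len 6), cursors c1@3 c2@6, authorship ..1..2
After op 3 (add_cursor(6)): buffer="qcgdhg" (len 6), cursors c1@3 c2@6 c3@6, authorship ..1..2
After op 4 (move_right): buffer="qcgdhg" (len 6), cursors c1@4 c2@6 c3@6, authorship ..1..2
After op 5 (move_right): buffer="qcgdhg" (len 6), cursors c1@5 c2@6 c3@6, authorship ..1..2
After op 6 (insert('z')): buffer="qcgdhzgzz" (len 9), cursors c1@6 c2@9 c3@9, authorship ..1..1223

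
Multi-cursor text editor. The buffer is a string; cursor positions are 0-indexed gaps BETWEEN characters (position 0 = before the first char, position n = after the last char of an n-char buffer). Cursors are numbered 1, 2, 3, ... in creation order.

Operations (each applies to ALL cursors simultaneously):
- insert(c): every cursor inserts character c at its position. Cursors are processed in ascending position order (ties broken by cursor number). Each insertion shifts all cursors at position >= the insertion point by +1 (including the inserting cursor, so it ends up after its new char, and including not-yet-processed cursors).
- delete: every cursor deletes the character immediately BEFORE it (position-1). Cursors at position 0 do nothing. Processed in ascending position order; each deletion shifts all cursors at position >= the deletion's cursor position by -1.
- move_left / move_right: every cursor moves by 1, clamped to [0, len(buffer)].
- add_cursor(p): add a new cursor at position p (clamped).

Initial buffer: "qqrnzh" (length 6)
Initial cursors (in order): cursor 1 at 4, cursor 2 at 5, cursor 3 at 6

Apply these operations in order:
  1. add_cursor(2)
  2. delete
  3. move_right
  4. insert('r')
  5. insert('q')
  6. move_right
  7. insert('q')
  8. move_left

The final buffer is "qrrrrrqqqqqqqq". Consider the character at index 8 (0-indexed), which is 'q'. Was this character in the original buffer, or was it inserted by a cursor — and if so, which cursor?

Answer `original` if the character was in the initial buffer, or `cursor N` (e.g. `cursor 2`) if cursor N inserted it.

After op 1 (add_cursor(2)): buffer="qqrnzh" (len 6), cursors c4@2 c1@4 c2@5 c3@6, authorship ......
After op 2 (delete): buffer="qr" (len 2), cursors c4@1 c1@2 c2@2 c3@2, authorship ..
After op 3 (move_right): buffer="qr" (len 2), cursors c1@2 c2@2 c3@2 c4@2, authorship ..
After op 4 (insert('r')): buffer="qrrrrr" (len 6), cursors c1@6 c2@6 c3@6 c4@6, authorship ..1234
After op 5 (insert('q')): buffer="qrrrrrqqqq" (len 10), cursors c1@10 c2@10 c3@10 c4@10, authorship ..12341234
After op 6 (move_right): buffer="qrrrrrqqqq" (len 10), cursors c1@10 c2@10 c3@10 c4@10, authorship ..12341234
After op 7 (insert('q')): buffer="qrrrrrqqqqqqqq" (len 14), cursors c1@14 c2@14 c3@14 c4@14, authorship ..123412341234
After op 8 (move_left): buffer="qrrrrrqqqqqqqq" (len 14), cursors c1@13 c2@13 c3@13 c4@13, authorship ..123412341234
Authorship (.=original, N=cursor N): . . 1 2 3 4 1 2 3 4 1 2 3 4
Index 8: author = 3

Answer: cursor 3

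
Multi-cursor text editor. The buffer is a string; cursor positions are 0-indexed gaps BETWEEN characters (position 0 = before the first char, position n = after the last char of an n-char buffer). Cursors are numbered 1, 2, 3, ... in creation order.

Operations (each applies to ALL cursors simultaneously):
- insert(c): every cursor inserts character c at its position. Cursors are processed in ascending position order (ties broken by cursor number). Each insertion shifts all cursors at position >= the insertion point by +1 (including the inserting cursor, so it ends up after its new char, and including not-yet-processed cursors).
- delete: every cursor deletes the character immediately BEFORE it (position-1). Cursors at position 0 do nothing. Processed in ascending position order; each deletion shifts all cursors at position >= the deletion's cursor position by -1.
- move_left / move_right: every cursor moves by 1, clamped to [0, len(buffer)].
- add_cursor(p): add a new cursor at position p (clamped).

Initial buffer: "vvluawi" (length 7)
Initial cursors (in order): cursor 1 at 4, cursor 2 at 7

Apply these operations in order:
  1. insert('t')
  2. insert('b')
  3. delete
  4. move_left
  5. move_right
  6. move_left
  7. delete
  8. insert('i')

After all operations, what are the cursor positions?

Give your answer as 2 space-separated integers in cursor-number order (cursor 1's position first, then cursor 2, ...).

Answer: 4 8

Derivation:
After op 1 (insert('t')): buffer="vvlutawit" (len 9), cursors c1@5 c2@9, authorship ....1...2
After op 2 (insert('b')): buffer="vvlutbawitb" (len 11), cursors c1@6 c2@11, authorship ....11...22
After op 3 (delete): buffer="vvlutawit" (len 9), cursors c1@5 c2@9, authorship ....1...2
After op 4 (move_left): buffer="vvlutawit" (len 9), cursors c1@4 c2@8, authorship ....1...2
After op 5 (move_right): buffer="vvlutawit" (len 9), cursors c1@5 c2@9, authorship ....1...2
After op 6 (move_left): buffer="vvlutawit" (len 9), cursors c1@4 c2@8, authorship ....1...2
After op 7 (delete): buffer="vvltawt" (len 7), cursors c1@3 c2@6, authorship ...1..2
After op 8 (insert('i')): buffer="vvlitawit" (len 9), cursors c1@4 c2@8, authorship ...11..22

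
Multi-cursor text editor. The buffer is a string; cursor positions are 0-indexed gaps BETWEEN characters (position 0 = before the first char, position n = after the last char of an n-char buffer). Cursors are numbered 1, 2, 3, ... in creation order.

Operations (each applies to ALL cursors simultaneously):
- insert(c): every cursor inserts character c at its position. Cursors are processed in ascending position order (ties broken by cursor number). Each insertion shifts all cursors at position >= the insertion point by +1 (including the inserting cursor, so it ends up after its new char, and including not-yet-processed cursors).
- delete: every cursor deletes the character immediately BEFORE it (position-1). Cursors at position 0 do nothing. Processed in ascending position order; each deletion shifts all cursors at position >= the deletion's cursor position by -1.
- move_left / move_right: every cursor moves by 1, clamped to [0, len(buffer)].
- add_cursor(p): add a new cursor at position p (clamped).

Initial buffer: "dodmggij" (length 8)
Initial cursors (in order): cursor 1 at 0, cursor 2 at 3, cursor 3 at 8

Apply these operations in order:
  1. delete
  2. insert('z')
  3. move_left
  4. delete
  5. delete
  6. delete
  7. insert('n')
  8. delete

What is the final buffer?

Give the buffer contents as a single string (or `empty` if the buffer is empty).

After op 1 (delete): buffer="domggi" (len 6), cursors c1@0 c2@2 c3@6, authorship ......
After op 2 (insert('z')): buffer="zdozmggiz" (len 9), cursors c1@1 c2@4 c3@9, authorship 1..2....3
After op 3 (move_left): buffer="zdozmggiz" (len 9), cursors c1@0 c2@3 c3@8, authorship 1..2....3
After op 4 (delete): buffer="zdzmggz" (len 7), cursors c1@0 c2@2 c3@6, authorship 1.2...3
After op 5 (delete): buffer="zzmgz" (len 5), cursors c1@0 c2@1 c3@4, authorship 12..3
After op 6 (delete): buffer="zmz" (len 3), cursors c1@0 c2@0 c3@2, authorship 2.3
After op 7 (insert('n')): buffer="nnzmnz" (len 6), cursors c1@2 c2@2 c3@5, authorship 122.33
After op 8 (delete): buffer="zmz" (len 3), cursors c1@0 c2@0 c3@2, authorship 2.3

Answer: zmz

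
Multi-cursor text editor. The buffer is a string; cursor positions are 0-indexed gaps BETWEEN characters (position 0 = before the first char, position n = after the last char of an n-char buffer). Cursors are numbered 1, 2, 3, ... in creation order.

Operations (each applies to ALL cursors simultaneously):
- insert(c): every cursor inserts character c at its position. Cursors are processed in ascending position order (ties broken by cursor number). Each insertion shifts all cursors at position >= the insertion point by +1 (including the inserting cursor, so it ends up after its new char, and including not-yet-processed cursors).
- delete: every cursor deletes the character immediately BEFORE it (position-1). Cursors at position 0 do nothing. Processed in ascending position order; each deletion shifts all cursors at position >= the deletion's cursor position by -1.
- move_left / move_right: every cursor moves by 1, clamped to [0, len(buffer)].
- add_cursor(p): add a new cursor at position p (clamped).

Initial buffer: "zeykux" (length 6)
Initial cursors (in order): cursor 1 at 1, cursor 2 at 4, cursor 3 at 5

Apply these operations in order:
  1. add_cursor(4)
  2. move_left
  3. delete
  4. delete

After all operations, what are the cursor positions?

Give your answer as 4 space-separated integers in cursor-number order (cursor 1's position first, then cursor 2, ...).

After op 1 (add_cursor(4)): buffer="zeykux" (len 6), cursors c1@1 c2@4 c4@4 c3@5, authorship ......
After op 2 (move_left): buffer="zeykux" (len 6), cursors c1@0 c2@3 c4@3 c3@4, authorship ......
After op 3 (delete): buffer="zux" (len 3), cursors c1@0 c2@1 c3@1 c4@1, authorship ...
After op 4 (delete): buffer="ux" (len 2), cursors c1@0 c2@0 c3@0 c4@0, authorship ..

Answer: 0 0 0 0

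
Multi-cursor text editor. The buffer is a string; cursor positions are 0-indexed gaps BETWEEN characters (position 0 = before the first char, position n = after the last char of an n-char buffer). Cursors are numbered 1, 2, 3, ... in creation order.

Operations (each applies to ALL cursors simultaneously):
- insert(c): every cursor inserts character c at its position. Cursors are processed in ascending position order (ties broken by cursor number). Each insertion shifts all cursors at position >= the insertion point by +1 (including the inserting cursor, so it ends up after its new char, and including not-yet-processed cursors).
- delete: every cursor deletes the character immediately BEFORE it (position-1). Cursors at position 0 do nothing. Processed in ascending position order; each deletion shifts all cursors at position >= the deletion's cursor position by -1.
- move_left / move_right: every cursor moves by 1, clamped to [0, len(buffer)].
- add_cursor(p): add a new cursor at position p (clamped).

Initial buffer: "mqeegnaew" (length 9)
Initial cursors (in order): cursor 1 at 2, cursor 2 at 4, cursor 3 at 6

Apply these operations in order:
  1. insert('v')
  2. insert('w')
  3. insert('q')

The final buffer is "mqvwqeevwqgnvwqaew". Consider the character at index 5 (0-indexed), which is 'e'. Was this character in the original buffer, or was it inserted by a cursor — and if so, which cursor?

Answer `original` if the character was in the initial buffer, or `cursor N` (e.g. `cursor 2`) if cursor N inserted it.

After op 1 (insert('v')): buffer="mqveevgnvaew" (len 12), cursors c1@3 c2@6 c3@9, authorship ..1..2..3...
After op 2 (insert('w')): buffer="mqvweevwgnvwaew" (len 15), cursors c1@4 c2@8 c3@12, authorship ..11..22..33...
After op 3 (insert('q')): buffer="mqvwqeevwqgnvwqaew" (len 18), cursors c1@5 c2@10 c3@15, authorship ..111..222..333...
Authorship (.=original, N=cursor N): . . 1 1 1 . . 2 2 2 . . 3 3 3 . . .
Index 5: author = original

Answer: original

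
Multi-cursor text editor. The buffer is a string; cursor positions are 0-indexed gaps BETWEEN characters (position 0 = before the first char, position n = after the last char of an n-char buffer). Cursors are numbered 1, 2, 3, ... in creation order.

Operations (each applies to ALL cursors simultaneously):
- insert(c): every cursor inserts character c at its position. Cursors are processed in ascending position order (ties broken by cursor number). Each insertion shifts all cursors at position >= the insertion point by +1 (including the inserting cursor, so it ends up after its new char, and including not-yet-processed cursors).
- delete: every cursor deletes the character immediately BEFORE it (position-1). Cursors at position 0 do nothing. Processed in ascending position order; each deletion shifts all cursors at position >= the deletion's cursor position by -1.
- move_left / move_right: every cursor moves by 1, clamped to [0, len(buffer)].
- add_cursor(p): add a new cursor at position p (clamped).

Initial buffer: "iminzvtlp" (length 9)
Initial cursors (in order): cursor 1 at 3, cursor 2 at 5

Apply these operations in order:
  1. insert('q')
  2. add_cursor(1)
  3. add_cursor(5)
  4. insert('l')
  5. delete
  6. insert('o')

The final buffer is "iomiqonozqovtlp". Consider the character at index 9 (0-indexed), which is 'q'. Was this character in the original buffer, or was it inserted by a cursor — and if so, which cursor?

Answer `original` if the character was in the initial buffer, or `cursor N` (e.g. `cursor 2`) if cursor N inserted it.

Answer: cursor 2

Derivation:
After op 1 (insert('q')): buffer="imiqnzqvtlp" (len 11), cursors c1@4 c2@7, authorship ...1..2....
After op 2 (add_cursor(1)): buffer="imiqnzqvtlp" (len 11), cursors c3@1 c1@4 c2@7, authorship ...1..2....
After op 3 (add_cursor(5)): buffer="imiqnzqvtlp" (len 11), cursors c3@1 c1@4 c4@5 c2@7, authorship ...1..2....
After op 4 (insert('l')): buffer="ilmiqlnlzqlvtlp" (len 15), cursors c3@2 c1@6 c4@8 c2@11, authorship .3..11.4.22....
After op 5 (delete): buffer="imiqnzqvtlp" (len 11), cursors c3@1 c1@4 c4@5 c2@7, authorship ...1..2....
After op 6 (insert('o')): buffer="iomiqonozqovtlp" (len 15), cursors c3@2 c1@6 c4@8 c2@11, authorship .3..11.4.22....
Authorship (.=original, N=cursor N): . 3 . . 1 1 . 4 . 2 2 . . . .
Index 9: author = 2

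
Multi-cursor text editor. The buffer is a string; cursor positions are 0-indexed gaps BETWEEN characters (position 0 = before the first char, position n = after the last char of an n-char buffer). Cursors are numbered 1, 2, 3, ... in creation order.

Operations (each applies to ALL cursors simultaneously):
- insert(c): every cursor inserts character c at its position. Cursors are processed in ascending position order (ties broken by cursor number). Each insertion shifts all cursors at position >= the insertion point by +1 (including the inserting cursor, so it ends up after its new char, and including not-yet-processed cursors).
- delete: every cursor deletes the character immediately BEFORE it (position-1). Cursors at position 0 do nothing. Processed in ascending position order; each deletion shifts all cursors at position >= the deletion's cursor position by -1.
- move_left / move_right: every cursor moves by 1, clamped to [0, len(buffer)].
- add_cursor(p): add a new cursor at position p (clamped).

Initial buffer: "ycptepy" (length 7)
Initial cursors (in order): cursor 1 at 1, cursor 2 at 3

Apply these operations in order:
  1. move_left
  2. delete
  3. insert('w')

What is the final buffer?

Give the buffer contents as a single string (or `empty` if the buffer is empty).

After op 1 (move_left): buffer="ycptepy" (len 7), cursors c1@0 c2@2, authorship .......
After op 2 (delete): buffer="yptepy" (len 6), cursors c1@0 c2@1, authorship ......
After op 3 (insert('w')): buffer="wywptepy" (len 8), cursors c1@1 c2@3, authorship 1.2.....

Answer: wywptepy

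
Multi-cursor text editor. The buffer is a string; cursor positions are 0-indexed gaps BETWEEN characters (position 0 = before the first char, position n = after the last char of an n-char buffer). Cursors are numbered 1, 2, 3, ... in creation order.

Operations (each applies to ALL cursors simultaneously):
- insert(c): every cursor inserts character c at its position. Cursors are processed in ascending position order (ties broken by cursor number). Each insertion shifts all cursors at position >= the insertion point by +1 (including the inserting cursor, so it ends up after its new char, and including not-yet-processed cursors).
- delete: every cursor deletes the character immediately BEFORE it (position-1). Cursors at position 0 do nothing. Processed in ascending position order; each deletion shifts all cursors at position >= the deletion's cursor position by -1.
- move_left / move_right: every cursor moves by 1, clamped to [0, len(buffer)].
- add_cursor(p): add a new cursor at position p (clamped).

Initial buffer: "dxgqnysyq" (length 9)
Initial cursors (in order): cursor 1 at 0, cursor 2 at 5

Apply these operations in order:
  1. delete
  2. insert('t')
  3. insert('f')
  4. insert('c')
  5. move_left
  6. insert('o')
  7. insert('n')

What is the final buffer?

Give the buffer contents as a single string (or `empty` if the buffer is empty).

Answer: tfoncdxgqtfoncysyq

Derivation:
After op 1 (delete): buffer="dxgqysyq" (len 8), cursors c1@0 c2@4, authorship ........
After op 2 (insert('t')): buffer="tdxgqtysyq" (len 10), cursors c1@1 c2@6, authorship 1....2....
After op 3 (insert('f')): buffer="tfdxgqtfysyq" (len 12), cursors c1@2 c2@8, authorship 11....22....
After op 4 (insert('c')): buffer="tfcdxgqtfcysyq" (len 14), cursors c1@3 c2@10, authorship 111....222....
After op 5 (move_left): buffer="tfcdxgqtfcysyq" (len 14), cursors c1@2 c2@9, authorship 111....222....
After op 6 (insert('o')): buffer="tfocdxgqtfocysyq" (len 16), cursors c1@3 c2@11, authorship 1111....2222....
After op 7 (insert('n')): buffer="tfoncdxgqtfoncysyq" (len 18), cursors c1@4 c2@13, authorship 11111....22222....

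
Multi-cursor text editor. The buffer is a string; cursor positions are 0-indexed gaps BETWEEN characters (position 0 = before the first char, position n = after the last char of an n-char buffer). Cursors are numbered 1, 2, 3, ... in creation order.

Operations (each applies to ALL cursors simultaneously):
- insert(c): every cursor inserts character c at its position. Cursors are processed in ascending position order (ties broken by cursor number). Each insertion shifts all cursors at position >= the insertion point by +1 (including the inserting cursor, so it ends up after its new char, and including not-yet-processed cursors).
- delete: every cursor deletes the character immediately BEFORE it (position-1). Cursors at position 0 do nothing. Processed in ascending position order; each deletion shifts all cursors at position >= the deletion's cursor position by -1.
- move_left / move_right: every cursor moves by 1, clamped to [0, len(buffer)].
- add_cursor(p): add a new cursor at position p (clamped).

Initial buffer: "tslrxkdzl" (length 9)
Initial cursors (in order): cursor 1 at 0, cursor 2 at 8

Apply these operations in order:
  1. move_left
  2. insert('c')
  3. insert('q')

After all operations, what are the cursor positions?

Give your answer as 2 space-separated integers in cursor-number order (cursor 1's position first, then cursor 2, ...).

After op 1 (move_left): buffer="tslrxkdzl" (len 9), cursors c1@0 c2@7, authorship .........
After op 2 (insert('c')): buffer="ctslrxkdczl" (len 11), cursors c1@1 c2@9, authorship 1.......2..
After op 3 (insert('q')): buffer="cqtslrxkdcqzl" (len 13), cursors c1@2 c2@11, authorship 11.......22..

Answer: 2 11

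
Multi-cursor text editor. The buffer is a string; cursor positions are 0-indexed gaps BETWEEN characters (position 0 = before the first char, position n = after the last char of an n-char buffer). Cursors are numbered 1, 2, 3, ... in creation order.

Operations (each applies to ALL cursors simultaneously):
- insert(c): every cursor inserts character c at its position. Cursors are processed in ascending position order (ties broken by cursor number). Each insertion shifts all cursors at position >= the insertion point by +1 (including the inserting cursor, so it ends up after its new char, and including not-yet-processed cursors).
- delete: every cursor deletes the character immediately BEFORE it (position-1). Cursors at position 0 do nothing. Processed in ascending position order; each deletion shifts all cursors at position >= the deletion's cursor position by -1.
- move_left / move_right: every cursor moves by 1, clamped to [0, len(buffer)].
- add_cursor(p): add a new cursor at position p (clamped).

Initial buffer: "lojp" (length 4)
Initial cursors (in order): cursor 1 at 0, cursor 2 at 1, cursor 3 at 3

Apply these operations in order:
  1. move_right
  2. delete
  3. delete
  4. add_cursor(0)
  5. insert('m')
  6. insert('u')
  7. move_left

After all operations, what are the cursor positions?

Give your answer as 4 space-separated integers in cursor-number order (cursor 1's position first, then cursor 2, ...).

After op 1 (move_right): buffer="lojp" (len 4), cursors c1@1 c2@2 c3@4, authorship ....
After op 2 (delete): buffer="j" (len 1), cursors c1@0 c2@0 c3@1, authorship .
After op 3 (delete): buffer="" (len 0), cursors c1@0 c2@0 c3@0, authorship 
After op 4 (add_cursor(0)): buffer="" (len 0), cursors c1@0 c2@0 c3@0 c4@0, authorship 
After op 5 (insert('m')): buffer="mmmm" (len 4), cursors c1@4 c2@4 c3@4 c4@4, authorship 1234
After op 6 (insert('u')): buffer="mmmmuuuu" (len 8), cursors c1@8 c2@8 c3@8 c4@8, authorship 12341234
After op 7 (move_left): buffer="mmmmuuuu" (len 8), cursors c1@7 c2@7 c3@7 c4@7, authorship 12341234

Answer: 7 7 7 7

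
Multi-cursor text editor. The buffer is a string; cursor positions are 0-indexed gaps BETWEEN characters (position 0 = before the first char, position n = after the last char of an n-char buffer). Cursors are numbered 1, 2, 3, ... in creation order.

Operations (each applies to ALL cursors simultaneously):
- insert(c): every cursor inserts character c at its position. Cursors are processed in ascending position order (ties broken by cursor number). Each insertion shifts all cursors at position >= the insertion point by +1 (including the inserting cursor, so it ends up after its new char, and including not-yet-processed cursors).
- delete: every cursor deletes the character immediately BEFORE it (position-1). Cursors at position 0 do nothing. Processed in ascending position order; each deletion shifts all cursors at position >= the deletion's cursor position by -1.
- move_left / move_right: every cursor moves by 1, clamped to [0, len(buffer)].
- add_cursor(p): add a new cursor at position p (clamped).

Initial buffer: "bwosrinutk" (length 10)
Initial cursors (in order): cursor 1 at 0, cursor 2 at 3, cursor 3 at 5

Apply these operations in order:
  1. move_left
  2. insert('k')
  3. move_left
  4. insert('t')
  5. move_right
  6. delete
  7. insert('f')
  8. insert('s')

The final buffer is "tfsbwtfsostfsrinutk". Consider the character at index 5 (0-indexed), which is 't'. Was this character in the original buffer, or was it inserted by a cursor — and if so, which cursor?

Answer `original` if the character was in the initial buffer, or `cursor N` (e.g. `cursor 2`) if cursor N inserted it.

After op 1 (move_left): buffer="bwosrinutk" (len 10), cursors c1@0 c2@2 c3@4, authorship ..........
After op 2 (insert('k')): buffer="kbwkoskrinutk" (len 13), cursors c1@1 c2@4 c3@7, authorship 1..2..3......
After op 3 (move_left): buffer="kbwkoskrinutk" (len 13), cursors c1@0 c2@3 c3@6, authorship 1..2..3......
After op 4 (insert('t')): buffer="tkbwtkostkrinutk" (len 16), cursors c1@1 c2@5 c3@9, authorship 11..22..33......
After op 5 (move_right): buffer="tkbwtkostkrinutk" (len 16), cursors c1@2 c2@6 c3@10, authorship 11..22..33......
After op 6 (delete): buffer="tbwtostrinutk" (len 13), cursors c1@1 c2@4 c3@7, authorship 1..2..3......
After op 7 (insert('f')): buffer="tfbwtfostfrinutk" (len 16), cursors c1@2 c2@6 c3@10, authorship 11..22..33......
After op 8 (insert('s')): buffer="tfsbwtfsostfsrinutk" (len 19), cursors c1@3 c2@8 c3@13, authorship 111..222..333......
Authorship (.=original, N=cursor N): 1 1 1 . . 2 2 2 . . 3 3 3 . . . . . .
Index 5: author = 2

Answer: cursor 2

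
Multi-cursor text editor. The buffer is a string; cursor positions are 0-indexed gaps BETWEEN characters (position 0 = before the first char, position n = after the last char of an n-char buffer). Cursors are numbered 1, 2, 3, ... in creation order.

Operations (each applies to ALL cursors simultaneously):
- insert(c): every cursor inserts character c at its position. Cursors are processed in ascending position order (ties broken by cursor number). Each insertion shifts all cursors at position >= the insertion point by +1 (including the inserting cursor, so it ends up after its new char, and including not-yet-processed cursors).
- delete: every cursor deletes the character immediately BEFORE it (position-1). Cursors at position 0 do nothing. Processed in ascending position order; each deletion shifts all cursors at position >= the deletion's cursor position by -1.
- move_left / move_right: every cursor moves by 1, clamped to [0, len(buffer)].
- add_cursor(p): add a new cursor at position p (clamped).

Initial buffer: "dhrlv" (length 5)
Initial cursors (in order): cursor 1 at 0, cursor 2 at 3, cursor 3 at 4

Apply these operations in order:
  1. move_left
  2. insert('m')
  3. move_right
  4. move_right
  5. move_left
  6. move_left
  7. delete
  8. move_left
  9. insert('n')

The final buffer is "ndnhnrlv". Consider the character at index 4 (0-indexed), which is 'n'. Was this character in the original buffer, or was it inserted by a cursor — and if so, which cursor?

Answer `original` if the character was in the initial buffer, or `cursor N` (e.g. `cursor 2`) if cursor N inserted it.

After op 1 (move_left): buffer="dhrlv" (len 5), cursors c1@0 c2@2 c3@3, authorship .....
After op 2 (insert('m')): buffer="mdhmrmlv" (len 8), cursors c1@1 c2@4 c3@6, authorship 1..2.3..
After op 3 (move_right): buffer="mdhmrmlv" (len 8), cursors c1@2 c2@5 c3@7, authorship 1..2.3..
After op 4 (move_right): buffer="mdhmrmlv" (len 8), cursors c1@3 c2@6 c3@8, authorship 1..2.3..
After op 5 (move_left): buffer="mdhmrmlv" (len 8), cursors c1@2 c2@5 c3@7, authorship 1..2.3..
After op 6 (move_left): buffer="mdhmrmlv" (len 8), cursors c1@1 c2@4 c3@6, authorship 1..2.3..
After op 7 (delete): buffer="dhrlv" (len 5), cursors c1@0 c2@2 c3@3, authorship .....
After op 8 (move_left): buffer="dhrlv" (len 5), cursors c1@0 c2@1 c3@2, authorship .....
After op 9 (insert('n')): buffer="ndnhnrlv" (len 8), cursors c1@1 c2@3 c3@5, authorship 1.2.3...
Authorship (.=original, N=cursor N): 1 . 2 . 3 . . .
Index 4: author = 3

Answer: cursor 3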